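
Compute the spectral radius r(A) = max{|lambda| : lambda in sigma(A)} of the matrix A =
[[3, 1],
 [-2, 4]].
r(A) = sqrt(14) ≈ 3.7417

The eigenvalues of A are the roots of its characteristic polynomial. With M = A (coefficients from the trace and determinant):
  p(λ) = det(λ I - M) = λ^2 - 7λ + 14.
For λ^2 - 7λ + 14 the discriminant is -7. It is negative, so the roots are the complex-conjugate pair λ = 7/2 ± (sqrt(7)/2) i ≈ 3.5 ± 1.3229i. For a conjugate pair the product of the roots equals the constant term, so |λ|^2 = 14 and |λ| = sqrt(14) ≈ 3.7417.
Thus the eigenvalues (to 4 decimals) are 3.5 ± 1.3229i (modulus 3.7417). The spectral radius is the largest modulus: r(A) = sqrt(14) ≈ 3.7417. (Cross-check: r(A) ≤ ||A||_2 ≈ 4.515; equality holds whenever A is normal, though it can also hold for some non-normal A.)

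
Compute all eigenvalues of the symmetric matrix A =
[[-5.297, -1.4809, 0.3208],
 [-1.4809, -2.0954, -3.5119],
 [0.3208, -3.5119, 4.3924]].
sigma(A) ≈ {-6, -3, 6}

A is real symmetric, so its spectrum consists of real eigenvalues. Expanding the characteristic polynomial of the displayed matrix gives
  det(λ I - A) = p(λ) = λ^3 + (3)λ^2 + (-36)λ + (-108.0026).
Solving p(λ) = 0 yields eigenvalues ≈ -6, -3, 6. (A is shown rounded to 4 decimals, so these recover the underlying integer eigenvalues to within that precision.)
Verification: the trace of A = -3 equals the sum of eigenvalues -3, and det(A) ≈ 108.0026 matches the eigenvalue product 108.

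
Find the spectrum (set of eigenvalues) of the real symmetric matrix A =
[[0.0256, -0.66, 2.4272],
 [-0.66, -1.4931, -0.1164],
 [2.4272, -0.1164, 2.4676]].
sigma(A) ≈ {-2, -1, 4}

A is real symmetric, so its spectrum consists of real eigenvalues. Expanding the characteristic polynomial of the displayed matrix gives
  det(λ I - A) = p(λ) = λ^3 + (-1)λ^2 + (-10)λ + (-8).
Solving p(λ) = 0 yields eigenvalues ≈ -2, -1, 4. (A is shown rounded to 4 decimals, so these recover the underlying integer eigenvalues to within that precision.)
Verification: the trace of A = 1 equals the sum of eigenvalues 1, and det(A) ≈ 7.9997 matches the eigenvalue product 8.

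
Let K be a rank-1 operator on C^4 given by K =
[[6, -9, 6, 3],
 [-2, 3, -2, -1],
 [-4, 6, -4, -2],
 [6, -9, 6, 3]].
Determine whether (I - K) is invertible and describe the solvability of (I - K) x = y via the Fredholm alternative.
(I - K) is invertible (det(I - K) = -7 ≠ 0), so for every y in C^4 the equation (I - K) x = y has a unique solution.

K has rank 1, so it is an outer product K = u v^T: every row of K is a multiple of one row vector. Reading off the entries, u = (-3, 1, 2, -3) and v = (-2, 3, -2, -1) (row i of K equals u_i·v^T). A rank-one matrix u v^T satisfies K u = u (v·u) and kills the (3)-dimensional subspace v^⊥, so its characteristic polynomial is lambda^3 (lambda - v·u) with v·u = tr K = 8. Hence the eigenvalues of I - K are 1 (multiplicity 3) and 1 - (8) = -7, so det(I - K) = -7. (Direct check: I - K =
[[-5, 9, -6, -3],
 [2, -2, 2, 1],
 [4, -6, 5, 2],
 [-6, 9, -6, -2]]
has determinant -7.) The finite-dimensional Fredholm alternative says: either (I - K) is invertible, or ker(I - K) ≠ {0} and then range(I - K) = ker((I - K)^*)^⊥, with dim ker(I - K) = dim ker((I - K)^*). Since det(I - K) ≠ 0, 1 is not an eigenvalue of K and ker(I - K) = {0}, so we are in the first case: for every y there is a unique x = (I - K)^(-1) y. Explicitly, by the Sherman–Morrison formula, (I - u v^T)^(-1) = I + u v^T/(1 - v·u), i.e. (I - K)^(-1) = I + K/(-7).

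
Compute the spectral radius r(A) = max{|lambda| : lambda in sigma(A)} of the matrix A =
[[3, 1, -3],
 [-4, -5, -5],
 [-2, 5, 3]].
r(A) ≈ 5.4365

The eigenvalues of A are the roots of its characteristic polynomial. With M = A (coefficients from the trace, the sum of principal 2x2 minors, and det A):
  p(λ) = det(λ I - M) = λ^3 - λ^2 + 2λ - 142.
No integer candidate from the rational root theorem (±divisors of 142) is a root, so the roots are irrational. The cubic discriminant is Δ = -539912 < 0, so there is one real root and a complex-conjugate pair. p(5) = -32 and p(6) = 50 have opposite signs, so a root lies in (5, 6); Newton's method refines it to λ ≈ 5.4365. Dividing out (λ - (5.4365)) leaves approximately λ^2 + 4.4365λ + 26.1195. For λ^2 + 4.4365λ + 26.1195 the discriminant is -84.7951. It is negative, so the remaining roots are the complex-conjugate pair λ ≈ -2.2183 ± 4.6042i. Their product equals the constant term, so |λ|^2 ≈ 26.1195 and |λ| ≈ 5.1107.
Thus the eigenvalues (to 4 decimals) are 5.4365 (modulus 5.4365); -2.2183 ± 4.6042i (modulus 5.1107). The spectral radius is the largest modulus: r(A) ≈ 5.4365. (Cross-check: r(A) ≤ ||A||_2 ≈ 9.3351; equality holds whenever A is normal, though it can also hold for some non-normal A.)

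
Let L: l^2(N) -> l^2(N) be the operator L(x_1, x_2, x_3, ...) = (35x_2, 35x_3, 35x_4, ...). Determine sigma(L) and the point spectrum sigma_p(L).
sigma(L) = closed disk {z in C : |z| ≤ 35}; sigma_p(L) = open disk {z in C : |z| < 35}

Note L = 35·V where V is the unit left shift (V x)_k = x_{k+1}; so sigma(L) = 35·sigma(V) and ||L|| = 35||V||. ||L x||^2 = 1225sum_{k≥2} |x_k|^2 ≤ 1225||x||^2, with equality on {x : x_1 = 0}, so ||L|| = 35. For any lambda with |lambda| < 35, set r = lambda/35 (|r| < 1); the vector x = (1, r, r^2, ...) is in l^2 and satisfies L x = 35(r, r^2, ...) = lambda x, so lambda is an eigenvalue. On the boundary |lambda| = 35 the geometric series diverges, so no l^2 eigenvector exists, but these lambda lie in the approximate point spectrum. Hence sigma(L) is the closed disk of radius 35 and sigma_p(L) is the open disk.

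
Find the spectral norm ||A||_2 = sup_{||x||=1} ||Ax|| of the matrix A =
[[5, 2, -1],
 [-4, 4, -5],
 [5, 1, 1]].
||A||_2 ≈ 8.7247 (= sqrt(largest eigenvalue of A^T A))

||A||_2 = sigma_max(A) = sqrt(lambda_max(A^T A)). Form the symmetric matrix M = A^T A =
[[66, -1, 20],
 [-1, 21, -21],
 [20, -21, 27]].
Its characteristic polynomial (trace, sum of principal 2x2 minors, determinant of M give the coefficients) is
  p(λ) = det(λ I - M) = λ^3 - 114λ^2 + 2893λ - 729.
No integer candidate from the rational root theorem (±divisors of 729) is a root, so the roots are irrational. The cubic discriminant is Δ = 11911226009 > 0, so there are three distinct real roots. p(0) = -729 and p(1) = 2051 have opposite signs, so a root lies in (0, 1); Newton's method refines it to λ ≈ 0.2545. p(37) = 899 and p(38) = -539 have opposite signs, so a root lies in (37, 38); Newton's method refines it to λ ≈ 37.6254. p(76) = -349 and p(77) = 2659 have opposite signs, so a root lies in (76, 77); Newton's method refines it to λ ≈ 76.1201. Check (Vieta): the three roots sum to 114, matching tr M = 114.
So the eigenvalues of A^T A are ≈ 0.2545, 37.6254, 76.1201 (all ≥ 0, as they must be for A^T A). The largest is λ_max ≈ 76.1201, hence ||A||_2 = sqrt(λ_max) ≈ 8.7247.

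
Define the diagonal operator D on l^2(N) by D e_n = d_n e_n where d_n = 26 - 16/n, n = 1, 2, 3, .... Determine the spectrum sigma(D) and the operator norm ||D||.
sigma(D) = {26 - 16/n : n ≥ 1} ∪ {26}; ||D|| = 26

A bounded diagonal operator on l^2 with diagonal entries d_n has spectrum equal to the closure of {d_n : n ≥ 1}: every d_n is an eigenvalue (with eigenvector e_n), so {d_n} ⊂ sigma(D); the spectrum is closed, so its closure is too; and for lambda not in the closure, (D - lambda I) has bounded inverse (the diagonal entries 1/(d_n - lambda) are bounded). For our sequence d_n = 26 - 16/n, n = 1, 2, 3, ...:
  - {d_n} = {26 - 16/n : n ≥ 1}; the only limit point is 26
  - closure = {26 - 16/n : n ≥ 1} ∪ {26}
For the norm: a diagonal operator has ||D|| = sup_n |d_n|. Here d_n = 26 - 16/n increases monotonically from d_1 = 10 toward 26, with all terms in [10, 26); so sup_n |d_n| = 26 (the supremum is the limit, not attained). So ||D|| = 26.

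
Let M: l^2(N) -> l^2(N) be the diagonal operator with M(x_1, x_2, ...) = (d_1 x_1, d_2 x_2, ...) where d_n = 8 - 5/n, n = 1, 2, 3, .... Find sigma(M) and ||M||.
sigma(M) = {8 - 5/n : n ≥ 1} ∪ {8}; ||M|| = 8

A bounded diagonal operator on l^2 with diagonal entries d_n has spectrum equal to the closure of {d_n : n ≥ 1}: every d_n is an eigenvalue (with eigenvector e_n), so {d_n} ⊂ sigma(M); the spectrum is closed, so its closure is too; and for lambda not in the closure, (M - lambda I) has bounded inverse (the diagonal entries 1/(d_n - lambda) are bounded). For our sequence d_n = 8 - 5/n, n = 1, 2, 3, ...:
  - {d_n} = {8 - 5/n : n ≥ 1}; the only limit point is 8
  - closure = {8 - 5/n : n ≥ 1} ∪ {8}
For the norm: a diagonal operator has ||M|| = sup_n |d_n|. Here d_n = 8 - 5/n increases monotonically from d_1 = 3 toward 8, with all terms in [3, 8); so sup_n |d_n| = 8 (the supremum is the limit, not attained). So ||M|| = 8.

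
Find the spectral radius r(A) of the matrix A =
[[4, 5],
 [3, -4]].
r(A) = sqrt(124)/2 ≈ 5.5678

The eigenvalues of A are the roots of its characteristic polynomial. With M = A (coefficients from the trace and determinant):
  p(λ) = det(λ I - M) = λ^2 - 31.
For λ^2 - 31 the discriminant is 124. It is nonnegative but not a perfect square, so the roots are real and irrational: λ = ± sqrt(124)/2 ≈ 5.5678, -5.5678.
Thus the eigenvalues (to 4 decimals) are 5.5678 (modulus 5.5678); -5.5678 (modulus 5.5678). The spectral radius is the largest modulus: r(A) = sqrt(124)/2 ≈ 5.5678. (Cross-check: r(A) ≤ ||A||_2 ≈ 6.6569; equality holds whenever A is normal, though it can also hold for some non-normal A.)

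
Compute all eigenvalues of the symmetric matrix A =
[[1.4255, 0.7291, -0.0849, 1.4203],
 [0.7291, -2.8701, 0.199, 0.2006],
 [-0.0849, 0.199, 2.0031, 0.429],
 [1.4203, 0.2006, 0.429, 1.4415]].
sigma(A) ≈ {-3, 0, 2, 3}

A is real symmetric, so its spectrum consists of real eigenvalues. Expanding the characteristic polynomial of the displayed matrix gives
  det(λ I - A) = p(λ) = λ^4 + (-2)λ^3 + (-9)λ^2 + (18)λ + (0).
Solving p(λ) = 0 yields eigenvalues ≈ -3, 0, 2, 3. (A is shown rounded to 4 decimals, so these recover the underlying integer eigenvalues to within that precision.)
Verification: the trace of A = 2 equals the sum of eigenvalues 2, and det(A) ≈ -0.0007 matches the eigenvalue product 0.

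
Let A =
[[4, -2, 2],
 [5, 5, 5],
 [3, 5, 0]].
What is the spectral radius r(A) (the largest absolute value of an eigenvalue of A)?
r(A) ≈ 6.6959

The eigenvalues of A are the roots of its characteristic polynomial. With M = A (coefficients from the trace, the sum of principal 2x2 minors, and det A):
  p(λ) = det(λ I - M) = λ^3 - 9λ^2 - λ + 110.
No integer candidate from the rational root theorem (±divisors of 110) is a root, so the roots are irrational. The cubic discriminant is Δ = 11965 > 0, so there are three distinct real roots. p(-4) = -94 and p(-3) = 5 have opposite signs, so a root lies in (-4, -3); Newton's method refines it to λ ≈ -3.0616. p(5) = 5 and p(6) = -4 have opposite signs, so a root lies in (5, 6); Newton's method refines it to λ ≈ 5.3657. p(6) = -4 and p(7) = 5 have opposite signs, so a root lies in (6, 7); Newton's method refines it to λ ≈ 6.6959. Check (Vieta): the three roots sum to 9, matching tr M = 9.
Thus the eigenvalues (to 4 decimals) are -3.0616 (modulus 3.0616); 5.3657 (modulus 5.3657); 6.6959 (modulus 6.6959). The spectral radius is the largest modulus: r(A) ≈ 6.6959. (Cross-check: r(A) ≤ ||A||_2 ≈ 10.1788; equality holds whenever A is normal, though it can also hold for some non-normal A.)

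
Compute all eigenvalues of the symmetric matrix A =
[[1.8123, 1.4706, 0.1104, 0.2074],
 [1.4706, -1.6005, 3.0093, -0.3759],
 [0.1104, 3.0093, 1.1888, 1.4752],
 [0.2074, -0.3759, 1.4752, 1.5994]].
sigma(A) ≈ {-4, 1, 2, 4}

A is real symmetric, so its spectrum consists of real eigenvalues. Expanding the characteristic polynomial of the displayed matrix gives
  det(λ I - A) = p(λ) = λ^4 + (-3)λ^3 + (-14)λ^2 + (48)λ + (-32).
Solving p(λ) = 0 yields eigenvalues ≈ -4, 1, 2, 4. (A is shown rounded to 4 decimals, so these recover the underlying integer eigenvalues to within that precision.)
Verification: the trace of A = 3 equals the sum of eigenvalues 3, and det(A) ≈ -32.0004 matches the eigenvalue product -32.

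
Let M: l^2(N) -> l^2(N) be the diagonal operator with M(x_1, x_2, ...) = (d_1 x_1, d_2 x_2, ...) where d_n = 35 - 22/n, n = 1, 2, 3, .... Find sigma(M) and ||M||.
sigma(M) = {35 - 22/n : n ≥ 1} ∪ {35}; ||M|| = 35

A bounded diagonal operator on l^2 with diagonal entries d_n has spectrum equal to the closure of {d_n : n ≥ 1}: every d_n is an eigenvalue (with eigenvector e_n), so {d_n} ⊂ sigma(M); the spectrum is closed, so its closure is too; and for lambda not in the closure, (M - lambda I) has bounded inverse (the diagonal entries 1/(d_n - lambda) are bounded). For our sequence d_n = 35 - 22/n, n = 1, 2, 3, ...:
  - {d_n} = {35 - 22/n : n ≥ 1}; the only limit point is 35
  - closure = {35 - 22/n : n ≥ 1} ∪ {35}
For the norm: a diagonal operator has ||M|| = sup_n |d_n|. Here d_n = 35 - 22/n increases monotonically from d_1 = 13 toward 35, with all terms in [13, 35); so sup_n |d_n| = 35 (the supremum is the limit, not attained). So ||M|| = 35.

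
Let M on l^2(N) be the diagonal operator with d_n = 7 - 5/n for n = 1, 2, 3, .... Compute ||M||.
||M|| = 7

For a diagonal operator on l^2 with entries d_n, ||M|| = sup_n |d_n|. Here d_1 = 2, d_2 = 9/2, ..., and d_n = 7 - 5/n increases monotonically toward 7. All terms lie in [2, 7), so |d_n| = d_n and the supremum is the limit 7, which is not attained by any individual d_n. Hence ||M|| = 7.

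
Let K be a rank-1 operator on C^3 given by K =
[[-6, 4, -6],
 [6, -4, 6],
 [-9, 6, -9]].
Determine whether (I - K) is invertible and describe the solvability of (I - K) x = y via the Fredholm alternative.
(I - K) is invertible (det(I - K) = 20 ≠ 0), so for every y in C^3 the equation (I - K) x = y has a unique solution.

K has rank 1, so it is an outer product K = u v^T: every row of K is a multiple of one row vector. Reading off the entries, u = (2, -2, 3) and v = (-3, 2, -3) (row i of K equals u_i·v^T). A rank-one matrix u v^T satisfies K u = u (v·u) and kills the (2)-dimensional subspace v^⊥, so its characteristic polynomial is lambda^2 (lambda - v·u) with v·u = tr K = -19. Hence the eigenvalues of I - K are 1 (multiplicity 2) and 1 - (-19) = 20, so det(I - K) = 20. (Direct check: I - K =
[[7, -4, 6],
 [-6, 5, -6],
 [9, -6, 10]]
has determinant 20.) The finite-dimensional Fredholm alternative says: either (I - K) is invertible, or ker(I - K) ≠ {0} and then range(I - K) = ker((I - K)^*)^⊥, with dim ker(I - K) = dim ker((I - K)^*). Since det(I - K) ≠ 0, 1 is not an eigenvalue of K and ker(I - K) = {0}, so we are in the first case: for every y there is a unique x = (I - K)^(-1) y. Explicitly, by the Sherman–Morrison formula, (I - u v^T)^(-1) = I + u v^T/(1 - v·u), i.e. (I - K)^(-1) = I + K/(20).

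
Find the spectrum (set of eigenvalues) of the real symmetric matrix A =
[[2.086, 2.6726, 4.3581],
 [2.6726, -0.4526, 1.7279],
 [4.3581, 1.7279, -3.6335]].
sigma(A) ≈ {-6, -2, 6}

A is real symmetric, so its spectrum consists of real eigenvalues. Expanding the characteristic polynomial of the displayed matrix gives
  det(λ I - A) = p(λ) = λ^3 + (2)λ^2 + (-36)λ + (-72.0033).
Solving p(λ) = 0 yields eigenvalues ≈ -6, -2, 6. (A is shown rounded to 4 decimals, so these recover the underlying integer eigenvalues to within that precision.)
Verification: the trace of A = -2 equals the sum of eigenvalues -2, and det(A) ≈ 72.0033 matches the eigenvalue product 72.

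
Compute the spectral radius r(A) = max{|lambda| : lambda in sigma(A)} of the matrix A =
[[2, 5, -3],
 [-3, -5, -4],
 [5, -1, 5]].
r(A) ≈ 5.8612

The eigenvalues of A are the roots of its characteristic polynomial. With M = A (coefficients from the trace, the sum of principal 2x2 minors, and det A):
  p(λ) = det(λ I - M) = λ^3 - 2λ^2 + λ + 167.
No integer candidate from the rational root theorem (±divisors of 167) is a root, so the roots are irrational. The cubic discriminant is Δ = -753671 < 0, so there is one real root and a complex-conjugate pair. p(-5) = -13 and p(-4) = 67 have opposite signs, so a root lies in (-5, -4); Newton's method refines it to λ ≈ -4.8612. Dividing out (λ - (-4.8612)) leaves approximately λ^2 - 6.8612λ + 34.3537. For λ^2 - 6.8612λ + 34.3537 the discriminant is -90.3386. It is negative, so the remaining roots are the complex-conjugate pair λ ≈ 3.4306 ± 4.7523i. Their product equals the constant term, so |λ|^2 ≈ 34.3537 and |λ| ≈ 5.8612.
Thus the eigenvalues (to 4 decimals) are -4.8612 (modulus 4.8612); 3.4306 ± 4.7523i (modulus 5.8612). The spectral radius is the largest modulus: r(A) ≈ 5.8612. (Cross-check: r(A) ≤ ||A||_2 ≈ 9.0306; equality holds whenever A is normal, though it can also hold for some non-normal A.)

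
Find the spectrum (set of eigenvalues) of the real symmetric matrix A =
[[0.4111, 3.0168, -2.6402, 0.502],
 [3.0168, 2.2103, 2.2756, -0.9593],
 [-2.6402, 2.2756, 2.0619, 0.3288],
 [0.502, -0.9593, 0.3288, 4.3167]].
sigma(A) ≈ {-4, 4, 5} (4 with multiplicity 2)

A is real symmetric, so its spectrum consists of real eigenvalues. Expanding the characteristic polynomial of the displayed matrix gives
  det(λ I - A) = p(λ) = λ^4 + (-9)λ^3 + (4)λ^2 + (144.0025)λ + (-320.0044).
Solving p(λ) = 0 yields eigenvalues ≈ -4, 4, 4, 5. (A is shown rounded to 4 decimals, so these recover the underlying integer eigenvalues to within that precision.)
Verification: the trace of A = 9 equals the sum of eigenvalues 9, and det(A) ≈ -320.0044 matches the eigenvalue product -320.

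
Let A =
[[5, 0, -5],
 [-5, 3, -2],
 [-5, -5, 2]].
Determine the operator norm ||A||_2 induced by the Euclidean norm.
||A||_2 ≈ 9.5472 (= sqrt(largest eigenvalue of A^T A))

||A||_2 = sigma_max(A) = sqrt(lambda_max(A^T A)). Form the symmetric matrix M = A^T A =
[[75, 10, -25],
 [10, 34, -16],
 [-25, -16, 33]].
Its characteristic polynomial (trace, sum of principal 2x2 minors, determinant of M give the coefficients) is
  p(λ) = det(λ I - M) = λ^3 - 142λ^2 + 5166λ - 48400.
No integer candidate from the rational root theorem (±divisors of 48400) is a root, so the roots are irrational. The cubic discriminant is Δ = 8162471600 > 0, so there are three distinct real roots. p(14) = -1164 and p(15) = 515 have opposite signs, so a root lies in (14, 15); Newton's method refines it to λ ≈ 14.6805. p(36) = 200 and p(37) = -1003 have opposite signs, so a root lies in (36, 37); Newton's method refines it to λ ≈ 36.1701. p(91) = -625 and p(92) = 3672 have opposite signs, so a root lies in (91, 92); Newton's method refines it to λ ≈ 91.1494. Check (Vieta): the three roots sum to 142, matching tr M = 142.
So the eigenvalues of A^T A are ≈ 14.6805, 36.1701, 91.1494 (all ≥ 0, as they must be for A^T A). The largest is λ_max ≈ 91.1494, hence ||A||_2 = sqrt(λ_max) ≈ 9.5472.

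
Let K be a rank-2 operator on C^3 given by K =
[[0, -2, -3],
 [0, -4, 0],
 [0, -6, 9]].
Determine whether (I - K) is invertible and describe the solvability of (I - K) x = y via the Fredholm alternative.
(I - K) is invertible (det(I - K) = -40 ≠ 0), so for every y in C^3 the equation (I - K) x = y has a unique solution.

K has rank 2 and factors as K = U V^T = u1 v1^T + u2 v2^T with u1 = (-1, 0, 3), v1 = (0, 0, 3), u2 = (-1, -2, -3), v2 = (0, 2, 0) (multiplying out reproduces the displayed K). The nonzero eigenvalues of U V^T coincide with those of the 2 x 2 matrix G = V^T U = [[v1·u1, v1·u2], [v2·u1, v2·u2]] = [[9, -9], [0, -4]], and by the Sylvester determinant identity det(I_3 - U V^T) = det(I_2 - V^T U) = det([[-8, 9], [0, 5]]) = (-8)(5) - (9)(0) = -40. (Direct check: I - K =
[[1, 2, 3],
 [0, 5, 0],
 [0, 6, -8]]
has determinant -40.) The finite-dimensional Fredholm alternative says: either (I - K) is invertible, or ker(I - K) ≠ {0} and then range(I - K) = ker((I - K)^*)^⊥, with dim ker(I - K) = dim ker((I - K)^*). Since det(I - K) ≠ 0, 1 is not an eigenvalue of K and ker(I - K) = {0}, so we are in the first case: for every y there is a unique x = (I - K)^(-1) y. (Explicitly, by the Woodbury identity, (I - U V^T)^(-1) = I + U (I_2 - G)^(-1) V^T.)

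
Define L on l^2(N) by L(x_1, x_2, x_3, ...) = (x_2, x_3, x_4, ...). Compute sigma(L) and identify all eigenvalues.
sigma(L) = closed disk {z in C : |z| ≤ 1}; sigma_p(L) = open disk {z in C : |z| < 1}

L is the unit left shift on l^2(N). ||L x||^2 = sum_{k≥2} |x_k|^2 ≤ ||x||^2, with equality on {x : x_1 = 0}, so ||L|| = 1. For any lambda with |lambda| < 1, set r = lambda (|r| < 1); the vector x = (1, r, r^2, ...) is in l^2 and satisfies L x = (r, r^2, ...) = lambda x, so lambda is an eigenvalue. On the boundary |lambda| = 1 the geometric series diverges, so no l^2 eigenvector exists, but these lambda lie in the approximate point spectrum. Hence sigma(L) is the closed disk of radius 1 and sigma_p(L) is the open disk.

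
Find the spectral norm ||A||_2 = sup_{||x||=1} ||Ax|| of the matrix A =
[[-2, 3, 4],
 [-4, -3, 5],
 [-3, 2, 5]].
||A||_2 ≈ 9.7356 (= sqrt(largest eigenvalue of A^T A))

||A||_2 = sigma_max(A) = sqrt(lambda_max(A^T A)). Form the symmetric matrix M = A^T A =
[[29, 0, -43],
 [0, 22, 7],
 [-43, 7, 66]].
Its characteristic polynomial (trace, sum of principal 2x2 minors, determinant of M give the coefficients) is
  p(λ) = det(λ I - M) = λ^3 - 117λ^2 + 2106λ - 9.
No integer candidate from the rational root theorem (±divisors of 9) is a root, so the roots are irrational. The cubic discriminant is Δ = 23333774409 > 0, so there are three distinct real roots. p(0) = -9 and p(1) = 1981 have opposite signs, so a root lies in (0, 1); Newton's method refines it to λ ≈ 0.0043. p(22) = 343 and p(23) = -1297 have opposite signs, so a root lies in (22, 23); Newton's method refines it to λ ≈ 22.2143. p(94) = -5273 and p(95) = 1511 have opposite signs, so a root lies in (94, 95); Newton's method refines it to λ ≈ 94.7815. Check (Vieta): the three roots sum to 117, matching tr M = 117.
So the eigenvalues of A^T A are ≈ 0.0043, 22.2143, 94.7815 (all ≥ 0, as they must be for A^T A). The largest is λ_max ≈ 94.7815, hence ||A||_2 = sqrt(λ_max) ≈ 9.7356.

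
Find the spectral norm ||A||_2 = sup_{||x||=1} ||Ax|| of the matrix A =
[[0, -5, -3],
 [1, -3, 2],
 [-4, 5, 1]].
||A||_2 ≈ 8.505 (= sqrt(largest eigenvalue of A^T A))

||A||_2 = sigma_max(A) = sqrt(lambda_max(A^T A)). Form the symmetric matrix M = A^T A =
[[17, -23, -2],
 [-23, 59, 14],
 [-2, 14, 14]].
Its characteristic polynomial (trace, sum of principal 2x2 minors, determinant of M give the coefficients) is
  p(λ) = det(λ I - M) = λ^3 - 90λ^2 + 1338λ - 4356.
No integer candidate from the rational root theorem (±divisors of 4356) is a root, so the roots are irrational. The cubic discriminant is Δ = 1147068000 > 0, so there are three distinct real roots. p(4) = -380 and p(5) = 209 have opposite signs, so a root lies in (4, 5); Newton's method refines it to λ ≈ 4.6144. p(13) = 25 and p(14) = -520 have opposite signs, so a root lies in (13, 14); Newton's method refines it to λ ≈ 13.0502. p(72) = -1332 and p(73) = 2725 have opposite signs, so a root lies in (72, 73); Newton's method refines it to λ ≈ 72.3353. Check (Vieta): the three roots sum to 90, matching tr M = 90.
So the eigenvalues of A^T A are ≈ 4.6144, 13.0502, 72.3353 (all ≥ 0, as they must be for A^T A). The largest is λ_max ≈ 72.3353, hence ||A||_2 = sqrt(λ_max) ≈ 8.505.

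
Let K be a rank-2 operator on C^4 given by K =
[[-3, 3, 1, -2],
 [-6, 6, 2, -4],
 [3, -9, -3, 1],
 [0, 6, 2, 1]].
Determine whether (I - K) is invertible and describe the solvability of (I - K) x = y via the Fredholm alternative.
(I - K) is invertible (det(I - K) = 28 ≠ 0), so for every y in C^4 the equation (I - K) x = y has a unique solution.

K has rank 2 and factors as K = U V^T = u1 v1^T + u2 v2^T with u1 = (0, 0, -1, 1), v1 = (3, 3, 1, 3), u2 = (-1, -2, 2, -1), v2 = (3, -3, -1, 2) (multiplying out reproduces the displayed K). The nonzero eigenvalues of U V^T coincide with those of the 2 x 2 matrix G = V^T U = [[v1·u1, v1·u2], [v2·u1, v2·u2]] = [[2, -10], [3, -1]], and by the Sylvester determinant identity det(I_4 - U V^T) = det(I_2 - V^T U) = det([[-1, 10], [-3, 2]]) = (-1)(2) - (10)(-3) = 28. (Direct check: I - K =
[[4, -3, -1, 2],
 [6, -5, -2, 4],
 [-3, 9, 4, -1],
 [0, -6, -2, 0]]
has determinant 28.) The finite-dimensional Fredholm alternative says: either (I - K) is invertible, or ker(I - K) ≠ {0} and then range(I - K) = ker((I - K)^*)^⊥, with dim ker(I - K) = dim ker((I - K)^*). Since det(I - K) ≠ 0, 1 is not an eigenvalue of K and ker(I - K) = {0}, so we are in the first case: for every y there is a unique x = (I - K)^(-1) y. (Explicitly, by the Woodbury identity, (I - U V^T)^(-1) = I + U (I_2 - G)^(-1) V^T.)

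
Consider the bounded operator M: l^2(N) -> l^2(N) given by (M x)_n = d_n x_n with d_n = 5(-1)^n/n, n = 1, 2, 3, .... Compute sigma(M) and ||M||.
sigma(M) = {5(-1)^n/n : n ≥ 1} ∪ {0}; ||M|| = 5

A bounded diagonal operator on l^2 with diagonal entries d_n has spectrum equal to the closure of {d_n : n ≥ 1}: every d_n is an eigenvalue (with eigenvector e_n), so {d_n} ⊂ sigma(M); the spectrum is closed, so its closure is too; and for lambda not in the closure, (M - lambda I) has bounded inverse (the diagonal entries 1/(d_n - lambda) are bounded). For our sequence d_n = 5(-1)^n/n, n = 1, 2, 3, ...:
  - {d_n} = {5(-1)^n/n : n ≥ 1}; the only limit point is 0
  - closure = {5(-1)^n/n : n ≥ 1} ∪ {0}
For the norm: a diagonal operator has ||M|| = sup_n |d_n|. Here |d_n| = 5/n is decreasing, so sup_n |d_n| = |d_1| = 5. So ||M|| = 5.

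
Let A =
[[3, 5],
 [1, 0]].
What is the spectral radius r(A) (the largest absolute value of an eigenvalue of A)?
r(A) = (3 + sqrt(29))/2 ≈ 4.1926

The eigenvalues of A are the roots of its characteristic polynomial. With M = A (coefficients from the trace and determinant):
  p(λ) = det(λ I - M) = λ^2 - 3λ - 5.
For λ^2 - 3λ - 5 the discriminant is 29. It is nonnegative but not a perfect square, so the roots are real and irrational: λ = (3 ± sqrt(29))/2 ≈ 4.1926, -1.1926.
Thus the eigenvalues (to 4 decimals) are 4.1926 (modulus 4.1926); -1.1926 (modulus 1.1926). The spectral radius is the largest modulus: r(A) = (3 + sqrt(29))/2 ≈ 4.1926. (Cross-check: r(A) ≤ ||A||_2 ≈ 5.8541; equality holds whenever A is normal, though it can also hold for some non-normal A.)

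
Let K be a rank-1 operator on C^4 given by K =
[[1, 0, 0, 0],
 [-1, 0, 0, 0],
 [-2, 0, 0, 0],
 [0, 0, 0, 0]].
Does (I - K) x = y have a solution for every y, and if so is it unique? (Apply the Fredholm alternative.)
(I - K) is singular (det(I - K) = 0, i.e. 1 ∈ sigma(K)). (I - K) x = y is solvable iff y ⊥ ker((I - K)^*) = span{(1, 0, 0, 0)}, i.e. iff y_1 = 0. When solvable, the solutions are x = y + c·(1, -1, -2, 0), c arbitrary (ker(I - K) = span{(1, -1, -2, 0)}, dimension 1).

K has rank 1, so it is an outer product K = u v^T: every row of K is a multiple of one row vector. Reading off the entries, u = (1, -1, -2, 0) and v = (1, 0, 0, 0) (row i of K equals u_i·v^T). A rank-one matrix u v^T satisfies K u = u (v·u) and kills the (3)-dimensional subspace v^⊥, so its characteristic polynomial is lambda^3 (lambda - v·u) with v·u = tr K = 1. Hence the eigenvalues of I - K are 1 (multiplicity 3) and 1 - (1) = 0, so det(I - K) = 0. (Direct check: I - K =
[[0, 0, 0, 0],
 [1, 1, 0, 0],
 [2, 0, 1, 0],
 [0, 0, 0, 1]]
has determinant 0.) So 1 is an eigenvalue of K and (I - K) is not invertible. The finite-dimensional Fredholm alternative says: either (I - K) is invertible, or ker(I - K) ≠ {0} and then range(I - K) = ker((I - K)^*)^⊥, with dim ker(I - K) = dim ker((I - K)^*). We are in the second case, so we need both kernels. Kernel of I - K: (I - K) u = u - u (v·u) = u - u = 0, so ker(I - K) = span{u} = span{(1, -1, -2, 0)} (it is exactly 1-dimensional because rank(I - K) = 3). Kernel of the adjoint: K is real, so (I - K)^* = I - K^T = I - v u^T, and (I - v u^T) v = v - v (u·v) = 0; hence ker((I - K)^*) = span{v} = span{(1, 0, 0, 0)}. Therefore (I - K) x = y is solvable iff <y, v> = 0, i.e. iff y_1 = 0. When this holds, K y = u (v·y) = 0, so (I - K) y = y and x = y is a particular solution; the full solution set is the line x = y + c·u = y + c·(1, -1, -2, 0), c ∈ C.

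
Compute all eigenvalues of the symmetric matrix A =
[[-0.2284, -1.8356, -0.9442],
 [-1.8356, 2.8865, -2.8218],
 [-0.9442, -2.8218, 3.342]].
sigma(A) ≈ {-2, 2, 6}

A is real symmetric, so its spectrum consists of real eigenvalues. Expanding the characteristic polynomial of the displayed matrix gives
  det(λ I - A) = p(λ) = λ^3 + (-6)λ^2 + (-4)λ + (24).
Solving p(λ) = 0 yields eigenvalues ≈ -2, 2, 6. (A is shown rounded to 4 decimals, so these recover the underlying integer eigenvalues to within that precision.)
Verification: the trace of A = 6 equals the sum of eigenvalues 6, and det(A) ≈ -24.0000 matches the eigenvalue product -24.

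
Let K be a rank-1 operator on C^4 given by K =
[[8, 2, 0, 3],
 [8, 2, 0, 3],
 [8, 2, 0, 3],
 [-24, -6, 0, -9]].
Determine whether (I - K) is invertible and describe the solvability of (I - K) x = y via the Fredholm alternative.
(I - K) is singular (det(I - K) = 0, i.e. 1 ∈ sigma(K)). (I - K) x = y is solvable iff y ⊥ ker((I - K)^*) = span{(8, 2, 0, 3)}, i.e. iff 8y_1 + 2y_2 + 3y_4 = 0. When solvable, the solutions are x = y + c·(1, 1, 1, -3), c arbitrary (ker(I - K) = span{(1, 1, 1, -3)}, dimension 1).

K has rank 1, so it is an outer product K = u v^T: every row of K is a multiple of one row vector. Reading off the entries, u = (1, 1, 1, -3) and v = (8, 2, 0, 3) (row i of K equals u_i·v^T). A rank-one matrix u v^T satisfies K u = u (v·u) and kills the (3)-dimensional subspace v^⊥, so its characteristic polynomial is lambda^3 (lambda - v·u) with v·u = tr K = 1. Hence the eigenvalues of I - K are 1 (multiplicity 3) and 1 - (1) = 0, so det(I - K) = 0. (Direct check: I - K =
[[-7, -2, 0, -3],
 [-8, -1, 0, -3],
 [-8, -2, 1, -3],
 [24, 6, 0, 10]]
has determinant 0.) So 1 is an eigenvalue of K and (I - K) is not invertible. The finite-dimensional Fredholm alternative says: either (I - K) is invertible, or ker(I - K) ≠ {0} and then range(I - K) = ker((I - K)^*)^⊥, with dim ker(I - K) = dim ker((I - K)^*). We are in the second case, so we need both kernels. Kernel of I - K: (I - K) u = u - u (v·u) = u - u = 0, so ker(I - K) = span{u} = span{(1, 1, 1, -3)} (it is exactly 1-dimensional because rank(I - K) = 3). Kernel of the adjoint: K is real, so (I - K)^* = I - K^T = I - v u^T, and (I - v u^T) v = v - v (u·v) = 0; hence ker((I - K)^*) = span{v} = span{(8, 2, 0, 3)}. Therefore (I - K) x = y is solvable iff <y, v> = 0, i.e. iff 8y_1 + 2y_2 + 3y_4 = 0. When this holds, K y = u (v·y) = 0, so (I - K) y = y and x = y is a particular solution; the full solution set is the line x = y + c·u = y + c·(1, 1, 1, -3), c ∈ C.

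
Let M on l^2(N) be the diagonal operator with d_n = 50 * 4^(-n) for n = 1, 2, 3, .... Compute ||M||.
||M|| = 25/2 (attained at n = 1)

For M diagonal, ||M|| = sup_n |d_n|. The sequence d_n = 50 * 4^(-n) is positive and strictly decreasing (ratio 4^(-1) < 1), so the supremum is d_1 = 50/4 = 25/2. Hence ||M|| = 25/2.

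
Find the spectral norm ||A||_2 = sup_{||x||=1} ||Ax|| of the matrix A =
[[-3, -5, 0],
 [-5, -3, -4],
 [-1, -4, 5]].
||A||_2 ≈ 8.8104 (= sqrt(largest eigenvalue of A^T A))

||A||_2 = sigma_max(A) = sqrt(lambda_max(A^T A)). Form the symmetric matrix M = A^T A =
[[35, 34, 15],
 [34, 50, -8],
 [15, -8, 41]].
Its characteristic polynomial (trace, sum of principal 2x2 minors, determinant of M give the coefficients) is
  p(λ) = det(λ I - M) = λ^3 - 126λ^2 + 3790λ - 2704.
No integer candidate from the rational root theorem (±divisors of 2704) is a root, so the roots are irrational. The cubic discriminant is Δ = 11694042032 > 0, so there are three distinct real roots. p(0) = -2704 and p(1) = 961 have opposite signs, so a root lies in (0, 1); Newton's method refines it to λ ≈ 0.7311. p(47) = 915 and p(48) = -496 have opposite signs, so a root lies in (47, 48); Newton's method refines it to λ ≈ 47.6458. p(77) = -1395 and p(78) = 884 have opposite signs, so a root lies in (77, 78); Newton's method refines it to λ ≈ 77.6231. Check (Vieta): the three roots sum to 126, matching tr M = 126.
So the eigenvalues of A^T A are ≈ 0.7311, 47.6458, 77.6231 (all ≥ 0, as they must be for A^T A). The largest is λ_max ≈ 77.6231, hence ||A||_2 = sqrt(λ_max) ≈ 8.8104.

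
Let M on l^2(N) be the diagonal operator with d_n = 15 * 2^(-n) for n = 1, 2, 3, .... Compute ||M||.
||M|| = 15/2 (attained at n = 1)

For M diagonal, ||M|| = sup_n |d_n|. The sequence d_n = 15 * 2^(-n) is positive and strictly decreasing (ratio 2^(-1) < 1), so the supremum is d_1 = 15/2. Hence ||M|| = 15/2.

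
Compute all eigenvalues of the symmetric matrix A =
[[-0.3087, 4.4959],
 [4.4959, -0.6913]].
sigma(A) ≈ {-5, 4}

A is real symmetric, so its spectrum consists of real eigenvalues. Expanding the characteristic polynomial of the displayed matrix gives
  det(λ I - A) = p(λ) = λ^2 + (1)λ + (-20).
Solving p(λ) = 0 yields eigenvalues ≈ -5, 4. (A is shown rounded to 4 decimals, so these recover the underlying integer eigenvalues to within that precision.)
Verification: the trace of A = -1 equals the sum of eigenvalues -1, and det(A) ≈ -19.9997 matches the eigenvalue product -20.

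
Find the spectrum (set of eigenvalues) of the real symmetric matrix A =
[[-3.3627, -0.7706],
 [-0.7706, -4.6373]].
sigma(A) ≈ {-5, -3}

A is real symmetric, so its spectrum consists of real eigenvalues. Expanding the characteristic polynomial of the displayed matrix gives
  det(λ I - A) = p(λ) = λ^2 + (8)λ + (15).
Solving p(λ) = 0 yields eigenvalues ≈ -5, -3. (A is shown rounded to 4 decimals, so these recover the underlying integer eigenvalues to within that precision.)
Verification: the trace of A = -8 equals the sum of eigenvalues -8, and det(A) ≈ 15.0000 matches the eigenvalue product 15.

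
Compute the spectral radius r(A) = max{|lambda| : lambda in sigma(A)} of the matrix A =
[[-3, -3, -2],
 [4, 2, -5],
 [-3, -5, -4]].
r(A) ≈ 7.2498

The eigenvalues of A are the roots of its characteristic polynomial. With M = A (coefficients from the trace, the sum of principal 2x2 minors, and det A):
  p(λ) = det(λ I - M) = λ^3 + 5λ^2 - 21λ - 34.
No integer candidate from the rational root theorem (±divisors of 34) is a root, so the roots are irrational. The cubic discriminant is Δ = 98117 > 0, so there are three distinct real roots. p(-8) = -58 and p(-7) = 15 have opposite signs, so a root lies in (-8, -7); Newton's method refines it to λ ≈ -7.2498. p(-2) = 20 and p(-1) = -9 have opposite signs, so a root lies in (-2, -1); Newton's method refines it to λ ≈ -1.3154. p(3) = -25 and p(4) = 26 have opposite signs, so a root lies in (3, 4); Newton's method refines it to λ ≈ 3.5652. Check (Vieta): the three roots sum to -5, matching tr M = -5.
Thus the eigenvalues (to 4 decimals) are -7.2498 (modulus 7.2498); -1.3154 (modulus 1.3154); 3.5652 (modulus 3.5652). The spectral radius is the largest modulus: r(A) ≈ 7.2498. (Cross-check: r(A) ≤ ||A||_2 ≈ 8.5025; equality holds whenever A is normal, though it can also hold for some non-normal A.)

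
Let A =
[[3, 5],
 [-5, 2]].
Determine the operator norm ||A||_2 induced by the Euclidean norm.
||A||_2 = sqrt((63 + sqrt(125))/2) ≈ 6.0902 (= sqrt(largest eigenvalue of A^T A))

||A||_2 = sigma_max(A) = sqrt(lambda_max(A^T A)). Form the symmetric matrix M = A^T A =
[[34, 5],
 [5, 29]].
Its characteristic polynomial (trace, determinant of M give the coefficients) is
  p(λ) = det(λ I - M) = λ^2 - 63λ + 961.
For λ^2 - 63λ + 961 the discriminant is 125. It is nonnegative but not a perfect square, so the roots are real and irrational: λ = (63 ± sqrt(125))/2 ≈ 37.0902, 25.9098.
So the eigenvalues of A^T A are ≈ 25.9098, 37.0902 (all ≥ 0, as they must be for A^T A). The largest is λ_max = (63 + sqrt(125))/2 ≈ 37.0902, hence ||A||_2 = sqrt(λ_max) = sqrt((63 + sqrt(125))/2) ≈ 6.0902.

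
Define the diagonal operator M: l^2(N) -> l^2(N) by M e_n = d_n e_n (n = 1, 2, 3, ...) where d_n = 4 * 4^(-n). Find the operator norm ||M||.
||M|| = 1 (attained at n = 1)

For M diagonal, ||M|| = sup_n |d_n|. The sequence d_n = 4 * 4^(-n) is positive and strictly decreasing (ratio 4^(-1) < 1), so the supremum is d_1 = 4/4 = 1. Hence ||M|| = 1.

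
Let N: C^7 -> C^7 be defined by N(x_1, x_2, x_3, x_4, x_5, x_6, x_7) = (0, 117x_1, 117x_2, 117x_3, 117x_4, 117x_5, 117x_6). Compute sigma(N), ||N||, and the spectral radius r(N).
sigma(N) = {0}; ||N|| = 117; r(N) = 0. (N is nilpotent with N^7 = 0.)

On C^7, N is a strictly lower-triangular matrix with 117 on the subdiagonal and zeros elsewhere, so its characteristic polynomial is lambda^7 and every eigenvalue is 0: sigma(N) = {0}. For the operator norm, N e_i = 117e_{i+1} for i = 1, ..., 6 and N e_7 = 0, so the singular values of N are 117 (with multiplicity 6) and 0; hence ||N|| = 117. The spectral radius r(N) = max|lambda| = 0. Note ||N|| > r(N) — characteristic of non-normal nilpotent operators. Indeed N^7 = 0.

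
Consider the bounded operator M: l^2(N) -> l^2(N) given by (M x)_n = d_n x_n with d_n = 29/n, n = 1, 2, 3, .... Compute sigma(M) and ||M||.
sigma(M) = {29/n : n ≥ 1} ∪ {0}; ||M|| = 29

A bounded diagonal operator on l^2 with diagonal entries d_n has spectrum equal to the closure of {d_n : n ≥ 1}: every d_n is an eigenvalue (with eigenvector e_n), so {d_n} ⊂ sigma(M); the spectrum is closed, so its closure is too; and for lambda not in the closure, (M - lambda I) has bounded inverse (the diagonal entries 1/(d_n - lambda) are bounded). For our sequence d_n = 29/n, n = 1, 2, 3, ...:
  - {d_n} = {29/n : n ≥ 1}; the only limit point is 0
  - closure = {29/n : n ≥ 1} ∪ {0}
For the norm: a diagonal operator has ||M|| = sup_n |d_n|. Here d_n = 29/n is positive and decreasing, so sup_n |d_n| = d_1 = 29. So ||M|| = 29.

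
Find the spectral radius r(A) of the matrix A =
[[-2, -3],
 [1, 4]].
r(A) = (2 + sqrt(24))/2 ≈ 3.4495

The eigenvalues of A are the roots of its characteristic polynomial. With M = A (coefficients from the trace and determinant):
  p(λ) = det(λ I - M) = λ^2 - 2λ - 5.
For λ^2 - 2λ - 5 the discriminant is 24. It is nonnegative but not a perfect square, so the roots are real and irrational: λ = (2 ± sqrt(24))/2 ≈ 3.4495, -1.4495.
Thus the eigenvalues (to 4 decimals) are 3.4495 (modulus 3.4495); -1.4495 (modulus 1.4495). The spectral radius is the largest modulus: r(A) = (2 + sqrt(24))/2 ≈ 3.4495. (Cross-check: r(A) ≤ ||A||_2 ≈ 5.3983; equality holds whenever A is normal, though it can also hold for some non-normal A.)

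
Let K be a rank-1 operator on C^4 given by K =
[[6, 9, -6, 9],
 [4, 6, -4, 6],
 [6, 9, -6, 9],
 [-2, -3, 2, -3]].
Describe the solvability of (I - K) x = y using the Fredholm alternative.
(I - K) is invertible (det(I - K) = -2 ≠ 0), so for every y in C^4 the equation (I - K) x = y has a unique solution.

K has rank 1, so it is an outer product K = u v^T: every row of K is a multiple of one row vector. Reading off the entries, u = (-3, -2, -3, 1) and v = (-2, -3, 2, -3) (row i of K equals u_i·v^T). A rank-one matrix u v^T satisfies K u = u (v·u) and kills the (3)-dimensional subspace v^⊥, so its characteristic polynomial is lambda^3 (lambda - v·u) with v·u = tr K = 3. Hence the eigenvalues of I - K are 1 (multiplicity 3) and 1 - (3) = -2, so det(I - K) = -2. (Direct check: I - K =
[[-5, -9, 6, -9],
 [-4, -5, 4, -6],
 [-6, -9, 7, -9],
 [2, 3, -2, 4]]
has determinant -2.) The finite-dimensional Fredholm alternative says: either (I - K) is invertible, or ker(I - K) ≠ {0} and then range(I - K) = ker((I - K)^*)^⊥, with dim ker(I - K) = dim ker((I - K)^*). Since det(I - K) ≠ 0, 1 is not an eigenvalue of K and ker(I - K) = {0}, so we are in the first case: for every y there is a unique x = (I - K)^(-1) y. Explicitly, by the Sherman–Morrison formula, (I - u v^T)^(-1) = I + u v^T/(1 - v·u), i.e. (I - K)^(-1) = I + K/(-2).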